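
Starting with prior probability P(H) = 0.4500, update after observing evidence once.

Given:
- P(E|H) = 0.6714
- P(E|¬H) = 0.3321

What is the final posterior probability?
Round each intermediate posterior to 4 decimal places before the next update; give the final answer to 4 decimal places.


Sequential Bayesian updating:

Initial prior: P(H) = 0.4500

Update 1:
  P(E) = 0.6714 × 0.4500 + 0.3321 × 0.5500 = 0.30213000 + 0.18265500 = 0.48478500
  P(H|E) = 0.30213000 / 0.48478500 = 0.6232

Final posterior: 0.6232


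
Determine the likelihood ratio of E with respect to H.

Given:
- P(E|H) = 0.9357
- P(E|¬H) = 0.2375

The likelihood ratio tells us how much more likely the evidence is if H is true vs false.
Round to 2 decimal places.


Likelihood Ratio (LR) = P(E|H) / P(E|¬H)

LR = 0.9357 / 0.2375
   = 3.94

The evidence is 3.94 times more likely if H is true than if H is false.
Because LR exceeds 1, E is evidence for H.


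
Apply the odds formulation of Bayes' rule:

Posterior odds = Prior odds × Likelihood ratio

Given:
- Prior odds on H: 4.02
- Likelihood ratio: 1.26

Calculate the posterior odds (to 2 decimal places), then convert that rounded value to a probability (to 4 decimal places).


Step 1: Calculate posterior odds
Posterior odds = Prior odds × LR
               = 4.02 × 1.26
               = 5.07

Step 2: Convert to probability
P(H|E) = Posterior odds / (1 + Posterior odds)
       = 5.07 / (1 + 5.07)
       = 5.07 / 6.07
       = 0.8353

The evidence increased P(H) from 0.8008 to 0.8353.


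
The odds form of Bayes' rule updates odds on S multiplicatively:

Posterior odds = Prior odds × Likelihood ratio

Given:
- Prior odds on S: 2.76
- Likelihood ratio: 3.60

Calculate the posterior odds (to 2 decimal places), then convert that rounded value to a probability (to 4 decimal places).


Step 1: Calculate posterior odds
Posterior odds = Prior odds × LR
               = 2.76 × 3.60
               = 9.94

Step 2: Convert to probability
P(S|E) = Posterior odds / (1 + Posterior odds)
       = 9.94 / (1 + 9.94)
       = 9.94 / 10.94
       = 0.9086

The evidence increased P(S) from 0.7340 to 0.9086.


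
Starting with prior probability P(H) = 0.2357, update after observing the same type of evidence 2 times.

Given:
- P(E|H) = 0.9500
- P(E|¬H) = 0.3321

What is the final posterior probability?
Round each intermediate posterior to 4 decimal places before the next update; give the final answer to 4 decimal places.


Sequential Bayesian updating:

Initial prior: P(H) = 0.2357

Update 1:
  P(E) = 0.9500 × 0.2357 + 0.3321 × 0.7643 = 0.22391500 + 0.25382403 = 0.47773903
  P(H|E) = 0.22391500 / 0.47773903 = 0.4687

Update 2:
  P(E) = 0.9500 × 0.4687 + 0.3321 × 0.5313 = 0.44526500 + 0.17644473 = 0.62170973
  P(H|E) = 0.44526500 / 0.62170973 = 0.7162

Final posterior: 0.7162


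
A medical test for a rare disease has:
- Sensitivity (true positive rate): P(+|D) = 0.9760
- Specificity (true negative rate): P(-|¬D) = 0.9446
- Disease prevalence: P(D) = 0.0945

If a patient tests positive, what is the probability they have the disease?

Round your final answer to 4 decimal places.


Let D = has disease, + = positive test

Given:
- P(D) = 0.0945 (prevalence)
- P(+|D) = 0.9760 (sensitivity)
- P(-|¬D) = 0.9446 (specificity)
- P(+|¬D) = 0.0554 (false positive rate = 1 - specificity)

Step 1: Find P(+)
P(+) = P(+|D)P(D) + P(+|¬D)P(¬D)
     = 0.9760 × 0.0945 + 0.0554 × 0.9055
     = 0.09223200 + 0.05016470
     = 0.14239670

Step 2: Apply Bayes' theorem for P(D|+)
P(D|+) = P(+|D)P(D) / P(+)
       = 0.09223200 / 0.14239670
       = 0.6477


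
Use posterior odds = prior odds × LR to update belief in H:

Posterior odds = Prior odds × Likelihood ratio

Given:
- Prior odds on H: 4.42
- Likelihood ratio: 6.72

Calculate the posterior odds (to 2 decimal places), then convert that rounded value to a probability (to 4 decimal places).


Step 1: Calculate posterior odds
Posterior odds = Prior odds × LR
               = 4.42 × 6.72
               = 29.70

Step 2: Convert to probability
P(H|E) = Posterior odds / (1 + Posterior odds)
       = 29.70 / (1 + 29.70)
       = 29.70 / 30.70
       = 0.9674

The evidence increased P(H) from 0.8155 to 0.9674.


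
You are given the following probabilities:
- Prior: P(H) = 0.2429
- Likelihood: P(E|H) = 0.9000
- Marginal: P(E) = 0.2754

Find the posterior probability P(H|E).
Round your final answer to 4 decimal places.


Using Bayes' theorem:

P(H|E) = P(E|H) × P(H) / P(E)
       = 0.9000 × 0.2429 / 0.2754
       = 0.21861000 / 0.2754
       = 0.7938

The evidence strengthens our belief in H.
Prior: 0.2429 → Posterior: 0.7938


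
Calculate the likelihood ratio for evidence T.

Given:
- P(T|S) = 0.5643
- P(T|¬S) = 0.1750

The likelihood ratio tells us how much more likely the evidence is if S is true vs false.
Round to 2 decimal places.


Likelihood Ratio (LR) = P(T|S) / P(T|¬S)

LR = 0.5643 / 0.1750
   = 3.22

The evidence is 3.22 times more likely if S is true than if S is false.
LR > 1, so observing T raises the odds in favor of S.


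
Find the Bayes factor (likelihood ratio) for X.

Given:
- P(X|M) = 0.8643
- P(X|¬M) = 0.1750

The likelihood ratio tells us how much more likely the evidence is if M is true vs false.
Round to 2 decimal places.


Likelihood Ratio (LR) = P(X|M) / P(X|¬M)

LR = 0.8643 / 0.1750
   = 4.94

The evidence is 4.94 times more likely if M is true than if M is false.
Because LR exceeds 1, X is evidence for M.


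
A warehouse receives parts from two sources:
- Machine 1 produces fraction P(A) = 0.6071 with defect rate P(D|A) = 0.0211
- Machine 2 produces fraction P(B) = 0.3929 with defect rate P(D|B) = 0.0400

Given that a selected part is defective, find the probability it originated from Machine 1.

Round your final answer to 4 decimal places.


Let A = from Machine 1, D = defective

Given:
- P(A) = 0.6071, P(B) = 0.3929
- P(D|A) = 0.0211, P(D|B) = 0.0400

Step 1: Find P(D)
P(D) = P(D|A)P(A) + P(D|B)P(B)
     = 0.0211 × 0.6071 + 0.0400 × 0.3929
     = 0.01280981 + 0.01571600
     = 0.02852581

Step 2: Apply Bayes' theorem
P(A|D) = P(D|A)P(A) / P(D)
       = 0.01280981 / 0.02852581
       = 0.4491


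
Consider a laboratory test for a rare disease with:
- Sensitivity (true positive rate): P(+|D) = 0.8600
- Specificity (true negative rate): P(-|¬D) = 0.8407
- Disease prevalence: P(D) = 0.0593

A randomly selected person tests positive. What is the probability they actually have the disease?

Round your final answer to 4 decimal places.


Let D = has disease, + = positive test

Given:
- P(D) = 0.0593 (prevalence)
- P(+|D) = 0.8600 (sensitivity)
- P(-|¬D) = 0.8407 (specificity)
- P(+|¬D) = 0.1593 (false positive rate = 1 - specificity)

Step 1: Find P(+)
P(+) = P(+|D)P(D) + P(+|¬D)P(¬D)
     = 0.8600 × 0.0593 + 0.1593 × 0.9407
     = 0.05099800 + 0.14985351
     = 0.20085151

Step 2: Apply Bayes' theorem for P(D|+)
P(D|+) = P(+|D)P(D) / P(+)
       = 0.05099800 / 0.20085151
       = 0.2539


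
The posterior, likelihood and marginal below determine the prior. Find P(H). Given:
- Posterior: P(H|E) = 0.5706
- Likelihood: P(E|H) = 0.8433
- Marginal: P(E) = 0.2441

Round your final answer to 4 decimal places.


From Bayes' theorem: P(H|E) = P(E|H) × P(H) / P(E)

Rearranging for P(H):
P(H) = P(H|E) × P(E) / P(E|H)
     = 0.5706 × 0.2441 / 0.8433
     = 0.13928346 / 0.8433
     = 0.1652


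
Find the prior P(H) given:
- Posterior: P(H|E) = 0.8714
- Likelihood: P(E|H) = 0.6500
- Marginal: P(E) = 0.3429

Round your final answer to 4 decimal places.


From Bayes' theorem: P(H|E) = P(E|H) × P(H) / P(E)

Rearranging for P(H):
P(H) = P(H|E) × P(E) / P(E|H)
     = 0.8714 × 0.3429 / 0.6500
     = 0.29880306 / 0.6500
     = 0.4597


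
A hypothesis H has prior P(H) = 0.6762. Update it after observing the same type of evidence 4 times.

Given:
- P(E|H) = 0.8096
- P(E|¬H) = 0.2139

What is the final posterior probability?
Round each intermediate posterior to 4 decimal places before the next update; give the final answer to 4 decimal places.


Sequential Bayesian updating:

Initial prior: P(H) = 0.6762

Update 1:
  P(E) = 0.8096 × 0.6762 + 0.2139 × 0.3238 = 0.54745152 + 0.06926082 = 0.61671234
  P(H|E) = 0.54745152 / 0.61671234 = 0.8877

Update 2:
  P(E) = 0.8096 × 0.8877 + 0.2139 × 0.1123 = 0.71868192 + 0.02402097 = 0.74270289
  P(H|E) = 0.71868192 / 0.74270289 = 0.9677

Update 3:
  P(E) = 0.8096 × 0.9677 + 0.2139 × 0.0323 = 0.78344992 + 0.00690897 = 0.79035889
  P(H|E) = 0.78344992 / 0.79035889 = 0.9913

Update 4:
  P(E) = 0.8096 × 0.9913 + 0.2139 × 0.0087 = 0.80255648 + 0.00186093 = 0.80441741
  P(H|E) = 0.80255648 / 0.80441741 = 0.9977

Final posterior: 0.9977


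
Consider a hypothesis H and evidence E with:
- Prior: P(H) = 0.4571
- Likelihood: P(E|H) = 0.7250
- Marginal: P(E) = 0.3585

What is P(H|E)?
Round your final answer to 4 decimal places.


Using Bayes' theorem:

P(H|E) = P(E|H) × P(H) / P(E)
       = 0.7250 × 0.4571 / 0.3585
       = 0.33139750 / 0.3585
       = 0.9244

The evidence strengthens our belief in H.
Prior: 0.4571 → Posterior: 0.9244


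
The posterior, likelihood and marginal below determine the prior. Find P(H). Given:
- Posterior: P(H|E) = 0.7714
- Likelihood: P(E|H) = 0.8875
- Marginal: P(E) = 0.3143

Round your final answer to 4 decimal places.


From Bayes' theorem: P(H|E) = P(E|H) × P(H) / P(E)

Rearranging for P(H):
P(H) = P(H|E) × P(E) / P(E|H)
     = 0.7714 × 0.3143 / 0.8875
     = 0.24245102 / 0.8875
     = 0.2732


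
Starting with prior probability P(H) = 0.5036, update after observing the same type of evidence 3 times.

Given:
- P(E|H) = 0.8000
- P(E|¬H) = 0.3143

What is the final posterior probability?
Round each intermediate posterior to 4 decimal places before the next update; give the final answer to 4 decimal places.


Sequential Bayesian updating:

Initial prior: P(H) = 0.5036

Update 1:
  P(E) = 0.8000 × 0.5036 + 0.3143 × 0.4964 = 0.40288000 + 0.15601852 = 0.55889852
  P(H|E) = 0.40288000 / 0.55889852 = 0.7208

Update 2:
  P(E) = 0.8000 × 0.7208 + 0.3143 × 0.2792 = 0.57664000 + 0.08775256 = 0.66439256
  P(H|E) = 0.57664000 / 0.66439256 = 0.8679

Update 3:
  P(E) = 0.8000 × 0.8679 + 0.3143 × 0.1321 = 0.69432000 + 0.04151903 = 0.73583903
  P(H|E) = 0.69432000 / 0.73583903 = 0.9436

Final posterior: 0.9436


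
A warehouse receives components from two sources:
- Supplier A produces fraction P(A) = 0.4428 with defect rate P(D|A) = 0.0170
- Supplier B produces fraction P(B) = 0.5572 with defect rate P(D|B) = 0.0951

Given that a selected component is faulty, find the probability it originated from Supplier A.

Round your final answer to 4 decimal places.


Let A = from Supplier A, D = faulty

Given:
- P(A) = 0.4428, P(B) = 0.5572
- P(D|A) = 0.0170, P(D|B) = 0.0951

Step 1: Find P(D)
P(D) = P(D|A)P(A) + P(D|B)P(B)
     = 0.0170 × 0.4428 + 0.0951 × 0.5572
     = 0.00752760 + 0.05298972
     = 0.06051732

Step 2: Apply Bayes' theorem
P(A|D) = P(D|A)P(A) / P(D)
       = 0.00752760 / 0.06051732
       = 0.1244


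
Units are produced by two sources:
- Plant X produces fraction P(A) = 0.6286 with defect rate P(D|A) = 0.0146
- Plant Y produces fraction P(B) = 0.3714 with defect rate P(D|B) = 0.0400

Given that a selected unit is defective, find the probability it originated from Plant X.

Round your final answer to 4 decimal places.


Let A = from Plant X, D = defective

Given:
- P(A) = 0.6286, P(B) = 0.3714
- P(D|A) = 0.0146, P(D|B) = 0.0400

Step 1: Find P(D)
P(D) = P(D|A)P(A) + P(D|B)P(B)
     = 0.0146 × 0.6286 + 0.0400 × 0.3714
     = 0.00917756 + 0.01485600
     = 0.02403356

Step 2: Apply Bayes' theorem
P(A|D) = P(D|A)P(A) / P(D)
       = 0.00917756 / 0.02403356
       = 0.3819


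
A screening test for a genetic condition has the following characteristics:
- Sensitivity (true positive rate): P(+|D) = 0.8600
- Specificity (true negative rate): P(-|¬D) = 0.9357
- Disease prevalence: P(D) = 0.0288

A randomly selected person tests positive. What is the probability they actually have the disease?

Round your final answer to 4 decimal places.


Let D = has disease, + = positive test

Given:
- P(D) = 0.0288 (prevalence)
- P(+|D) = 0.8600 (sensitivity)
- P(-|¬D) = 0.9357 (specificity)
- P(+|¬D) = 0.0643 (false positive rate = 1 - specificity)

Step 1: Find P(+)
P(+) = P(+|D)P(D) + P(+|¬D)P(¬D)
     = 0.8600 × 0.0288 + 0.0643 × 0.9712
     = 0.02476800 + 0.06244816
     = 0.08721616

Step 2: Apply Bayes' theorem for P(D|+)
P(D|+) = P(+|D)P(D) / P(+)
       = 0.02476800 / 0.08721616
       = 0.2840


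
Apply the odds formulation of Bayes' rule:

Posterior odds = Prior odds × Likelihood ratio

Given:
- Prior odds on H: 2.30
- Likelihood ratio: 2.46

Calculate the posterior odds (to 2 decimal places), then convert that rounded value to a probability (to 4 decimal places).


Step 1: Calculate posterior odds
Posterior odds = Prior odds × LR
               = 2.30 × 2.46
               = 5.66

Step 2: Convert to probability
P(H|E) = Posterior odds / (1 + Posterior odds)
       = 5.66 / (1 + 5.66)
       = 5.66 / 6.66
       = 0.8498

The evidence increased P(H) from 0.6970 to 0.8498.


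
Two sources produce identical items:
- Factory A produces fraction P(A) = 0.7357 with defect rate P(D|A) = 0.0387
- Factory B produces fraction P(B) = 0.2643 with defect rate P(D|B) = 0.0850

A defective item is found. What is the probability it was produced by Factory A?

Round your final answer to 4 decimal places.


Let A = from Factory A, D = defective

Given:
- P(A) = 0.7357, P(B) = 0.2643
- P(D|A) = 0.0387, P(D|B) = 0.0850

Step 1: Find P(D)
P(D) = P(D|A)P(A) + P(D|B)P(B)
     = 0.0387 × 0.7357 + 0.0850 × 0.2643
     = 0.02847159 + 0.02246550
     = 0.05093709

Step 2: Apply Bayes' theorem
P(A|D) = P(D|A)P(A) / P(D)
       = 0.02847159 / 0.05093709
       = 0.5590


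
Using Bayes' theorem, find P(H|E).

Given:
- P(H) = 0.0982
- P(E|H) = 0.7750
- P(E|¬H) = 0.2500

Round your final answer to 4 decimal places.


Bayes' theorem: P(H|E) = P(E|H) × P(H) / P(E)

Step 1: Calculate P(E) using law of total probability
P(E) = P(E|H)P(H) + P(E|¬H)P(¬H)
     = 0.7750 × 0.0982 + 0.2500 × 0.9018
     = 0.07610500 + 0.22545000
     = 0.30155500

Step 2: Apply Bayes' theorem
P(H|E) = P(E|H) × P(H) / P(E)
       = 0.07610500 / 0.30155500
       = 0.2524


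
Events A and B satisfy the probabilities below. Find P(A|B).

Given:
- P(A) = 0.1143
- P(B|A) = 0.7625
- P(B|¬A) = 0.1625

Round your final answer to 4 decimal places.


Bayes' theorem: P(A|B) = P(B|A) × P(A) / P(B)

Step 1: Calculate P(B) using law of total probability
P(B) = P(B|A)P(A) + P(B|¬A)P(¬A)
     = 0.7625 × 0.1143 + 0.1625 × 0.8857
     = 0.08715375 + 0.14392625
     = 0.23108000

Step 2: Apply Bayes' theorem
P(A|B) = P(B|A) × P(A) / P(B)
       = 0.08715375 / 0.23108000
       = 0.3772


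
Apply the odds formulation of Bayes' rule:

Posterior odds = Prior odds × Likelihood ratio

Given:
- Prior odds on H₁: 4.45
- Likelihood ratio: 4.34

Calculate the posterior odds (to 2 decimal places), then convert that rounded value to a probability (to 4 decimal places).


Step 1: Calculate posterior odds
Posterior odds = Prior odds × LR
               = 4.45 × 4.34
               = 19.31

Step 2: Convert to probability
P(H₁|E) = Posterior odds / (1 + Posterior odds)
       = 19.31 / (1 + 19.31)
       = 19.31 / 20.31
       = 0.9508

The evidence increased P(H₁) from 0.8165 to 0.9508.


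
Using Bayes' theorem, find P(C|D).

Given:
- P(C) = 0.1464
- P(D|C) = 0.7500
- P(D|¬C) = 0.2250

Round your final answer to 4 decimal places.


Bayes' theorem: P(C|D) = P(D|C) × P(C) / P(D)

Step 1: Calculate P(D) using law of total probability
P(D) = P(D|C)P(C) + P(D|¬C)P(¬C)
     = 0.7500 × 0.1464 + 0.2250 × 0.8536
     = 0.10980000 + 0.19206000
     = 0.30186000

Step 2: Apply Bayes' theorem
P(C|D) = P(D|C) × P(C) / P(D)
       = 0.10980000 / 0.30186000
       = 0.3637


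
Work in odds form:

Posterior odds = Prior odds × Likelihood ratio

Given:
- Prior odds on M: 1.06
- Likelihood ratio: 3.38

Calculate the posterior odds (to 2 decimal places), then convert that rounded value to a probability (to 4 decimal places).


Step 1: Calculate posterior odds
Posterior odds = Prior odds × LR
               = 1.06 × 3.38
               = 3.58

Step 2: Convert to probability
P(M|E) = Posterior odds / (1 + Posterior odds)
       = 3.58 / (1 + 3.58)
       = 3.58 / 4.58
       = 0.7817

The evidence increased P(M) from 0.5146 to 0.7817.


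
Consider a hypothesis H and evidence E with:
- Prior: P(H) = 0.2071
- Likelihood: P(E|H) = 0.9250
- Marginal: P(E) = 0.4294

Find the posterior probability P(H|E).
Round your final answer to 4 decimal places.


Using Bayes' theorem:

P(H|E) = P(E|H) × P(H) / P(E)
       = 0.9250 × 0.2071 / 0.4294
       = 0.19156750 / 0.4294
       = 0.4461

The evidence strengthens our belief in H.
Prior: 0.2071 → Posterior: 0.4461


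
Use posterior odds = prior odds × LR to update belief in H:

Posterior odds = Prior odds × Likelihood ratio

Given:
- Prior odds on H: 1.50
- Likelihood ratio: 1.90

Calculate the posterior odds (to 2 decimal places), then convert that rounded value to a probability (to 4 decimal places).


Step 1: Calculate posterior odds
Posterior odds = Prior odds × LR
               = 1.50 × 1.90
               = 2.85

Step 2: Convert to probability
P(H|E) = Posterior odds / (1 + Posterior odds)
       = 2.85 / (1 + 2.85)
       = 2.85 / 3.85
       = 0.7403

The evidence increased P(H) from 0.6000 to 0.7403.


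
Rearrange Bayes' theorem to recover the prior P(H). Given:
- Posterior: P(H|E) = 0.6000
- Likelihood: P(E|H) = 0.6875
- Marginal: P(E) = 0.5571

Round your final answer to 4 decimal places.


From Bayes' theorem: P(H|E) = P(E|H) × P(H) / P(E)

Rearranging for P(H):
P(H) = P(H|E) × P(E) / P(E|H)
     = 0.6000 × 0.5571 / 0.6875
     = 0.33426000 / 0.6875
     = 0.4862


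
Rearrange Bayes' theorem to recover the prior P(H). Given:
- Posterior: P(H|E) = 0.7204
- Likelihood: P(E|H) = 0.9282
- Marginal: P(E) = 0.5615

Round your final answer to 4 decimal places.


From Bayes' theorem: P(H|E) = P(E|H) × P(H) / P(E)

Rearranging for P(H):
P(H) = P(H|E) × P(E) / P(E|H)
     = 0.7204 × 0.5615 / 0.9282
     = 0.40450460 / 0.9282
     = 0.4358


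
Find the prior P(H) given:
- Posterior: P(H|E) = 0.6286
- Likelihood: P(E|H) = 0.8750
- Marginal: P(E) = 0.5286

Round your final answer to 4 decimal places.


From Bayes' theorem: P(H|E) = P(E|H) × P(H) / P(E)

Rearranging for P(H):
P(H) = P(H|E) × P(E) / P(E|H)
     = 0.6286 × 0.5286 / 0.8750
     = 0.33227796 / 0.8750
     = 0.3797


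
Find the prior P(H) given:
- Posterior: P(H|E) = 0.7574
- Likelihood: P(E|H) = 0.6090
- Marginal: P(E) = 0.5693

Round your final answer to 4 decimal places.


From Bayes' theorem: P(H|E) = P(E|H) × P(H) / P(E)

Rearranging for P(H):
P(H) = P(H|E) × P(E) / P(E|H)
     = 0.7574 × 0.5693 / 0.6090
     = 0.43118782 / 0.6090
     = 0.7080


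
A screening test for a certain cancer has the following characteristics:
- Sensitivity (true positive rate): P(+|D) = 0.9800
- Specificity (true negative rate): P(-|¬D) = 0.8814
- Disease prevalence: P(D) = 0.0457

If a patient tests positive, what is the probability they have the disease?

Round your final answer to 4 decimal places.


Let D = has disease, + = positive test

Given:
- P(D) = 0.0457 (prevalence)
- P(+|D) = 0.9800 (sensitivity)
- P(-|¬D) = 0.8814 (specificity)
- P(+|¬D) = 0.1186 (false positive rate = 1 - specificity)

Step 1: Find P(+)
P(+) = P(+|D)P(D) + P(+|¬D)P(¬D)
     = 0.9800 × 0.0457 + 0.1186 × 0.9543
     = 0.04478600 + 0.11317998
     = 0.15796598

Step 2: Apply Bayes' theorem for P(D|+)
P(D|+) = P(+|D)P(D) / P(+)
       = 0.04478600 / 0.15796598
       = 0.2835


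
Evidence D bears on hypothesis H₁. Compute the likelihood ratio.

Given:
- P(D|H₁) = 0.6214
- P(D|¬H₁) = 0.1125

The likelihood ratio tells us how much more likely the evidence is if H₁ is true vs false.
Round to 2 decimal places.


Likelihood Ratio (LR) = P(D|H₁) / P(D|¬H₁)

LR = 0.6214 / 0.1125
   = 5.52

The evidence is 5.52 times more likely if H₁ is true than if H₁ is false.
Because LR exceeds 1, D is evidence for H₁.


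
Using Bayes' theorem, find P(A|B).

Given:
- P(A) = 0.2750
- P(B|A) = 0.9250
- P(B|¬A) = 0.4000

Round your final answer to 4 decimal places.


Bayes' theorem: P(A|B) = P(B|A) × P(A) / P(B)

Step 1: Calculate P(B) using law of total probability
P(B) = P(B|A)P(A) + P(B|¬A)P(¬A)
     = 0.9250 × 0.2750 + 0.4000 × 0.7250
     = 0.25437500 + 0.29000000
     = 0.54437500

Step 2: Apply Bayes' theorem
P(A|B) = P(B|A) × P(A) / P(B)
       = 0.25437500 / 0.54437500
       = 0.4673


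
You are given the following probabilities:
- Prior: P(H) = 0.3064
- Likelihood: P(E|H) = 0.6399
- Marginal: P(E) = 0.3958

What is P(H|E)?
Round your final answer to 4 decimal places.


Using Bayes' theorem:

P(H|E) = P(E|H) × P(H) / P(E)
       = 0.6399 × 0.3064 / 0.3958
       = 0.19606536 / 0.3958
       = 0.4954

The evidence strengthens our belief in H.
Prior: 0.3064 → Posterior: 0.4954


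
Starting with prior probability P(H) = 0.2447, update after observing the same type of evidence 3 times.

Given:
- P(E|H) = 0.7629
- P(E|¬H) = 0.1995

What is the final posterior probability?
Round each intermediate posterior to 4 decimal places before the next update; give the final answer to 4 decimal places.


Sequential Bayesian updating:

Initial prior: P(H) = 0.2447

Update 1:
  P(E) = 0.7629 × 0.2447 + 0.1995 × 0.7553 = 0.18668163 + 0.15068235 = 0.33736398
  P(H|E) = 0.18668163 / 0.33736398 = 0.5534

Update 2:
  P(E) = 0.7629 × 0.5534 + 0.1995 × 0.4466 = 0.42218886 + 0.08909670 = 0.51128556
  P(H|E) = 0.42218886 / 0.51128556 = 0.8257

Update 3:
  P(E) = 0.7629 × 0.8257 + 0.1995 × 0.1743 = 0.62992653 + 0.03477285 = 0.66469938
  P(H|E) = 0.62992653 / 0.66469938 = 0.9477

Final posterior: 0.9477


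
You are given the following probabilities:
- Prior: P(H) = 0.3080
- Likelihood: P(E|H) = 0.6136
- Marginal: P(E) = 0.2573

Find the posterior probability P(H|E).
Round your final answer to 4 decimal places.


Using Bayes' theorem:

P(H|E) = P(E|H) × P(H) / P(E)
       = 0.6136 × 0.3080 / 0.2573
       = 0.18898880 / 0.2573
       = 0.7345

The evidence strengthens our belief in H.
Prior: 0.3080 → Posterior: 0.7345


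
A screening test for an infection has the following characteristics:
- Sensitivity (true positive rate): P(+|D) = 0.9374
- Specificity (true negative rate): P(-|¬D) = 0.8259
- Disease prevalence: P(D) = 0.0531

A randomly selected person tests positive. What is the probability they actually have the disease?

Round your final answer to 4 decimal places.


Let D = has disease, + = positive test

Given:
- P(D) = 0.0531 (prevalence)
- P(+|D) = 0.9374 (sensitivity)
- P(-|¬D) = 0.8259 (specificity)
- P(+|¬D) = 0.1741 (false positive rate = 1 - specificity)

Step 1: Find P(+)
P(+) = P(+|D)P(D) + P(+|¬D)P(¬D)
     = 0.9374 × 0.0531 + 0.1741 × 0.9469
     = 0.04977594 + 0.16485529
     = 0.21463123

Step 2: Apply Bayes' theorem for P(D|+)
P(D|+) = P(+|D)P(D) / P(+)
       = 0.04977594 / 0.21463123
       = 0.2319


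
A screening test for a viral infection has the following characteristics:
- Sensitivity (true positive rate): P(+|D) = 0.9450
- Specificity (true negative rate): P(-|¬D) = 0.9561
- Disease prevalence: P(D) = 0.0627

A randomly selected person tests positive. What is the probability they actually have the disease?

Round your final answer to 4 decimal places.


Let D = has disease, + = positive test

Given:
- P(D) = 0.0627 (prevalence)
- P(+|D) = 0.9450 (sensitivity)
- P(-|¬D) = 0.9561 (specificity)
- P(+|¬D) = 0.0439 (false positive rate = 1 - specificity)

Step 1: Find P(+)
P(+) = P(+|D)P(D) + P(+|¬D)P(¬D)
     = 0.9450 × 0.0627 + 0.0439 × 0.9373
     = 0.05925150 + 0.04114747
     = 0.10039897

Step 2: Apply Bayes' theorem for P(D|+)
P(D|+) = P(+|D)P(D) / P(+)
       = 0.05925150 / 0.10039897
       = 0.5902


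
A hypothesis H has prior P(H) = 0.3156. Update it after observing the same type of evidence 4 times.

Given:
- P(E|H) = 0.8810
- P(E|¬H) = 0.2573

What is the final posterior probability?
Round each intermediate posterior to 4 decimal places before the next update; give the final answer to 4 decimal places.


Sequential Bayesian updating:

Initial prior: P(H) = 0.3156

Update 1:
  P(E) = 0.8810 × 0.3156 + 0.2573 × 0.6844 = 0.27804360 + 0.17609612 = 0.45413972
  P(H|E) = 0.27804360 / 0.45413972 = 0.6122

Update 2:
  P(E) = 0.8810 × 0.6122 + 0.2573 × 0.3878 = 0.53934820 + 0.09978094 = 0.63912914
  P(H|E) = 0.53934820 / 0.63912914 = 0.8439

Update 3:
  P(E) = 0.8810 × 0.8439 + 0.2573 × 0.1561 = 0.74347590 + 0.04016453 = 0.78364043
  P(H|E) = 0.74347590 / 0.78364043 = 0.9487

Update 4:
  P(E) = 0.8810 × 0.9487 + 0.2573 × 0.0513 = 0.83580470 + 0.01319949 = 0.84900419
  P(H|E) = 0.83580470 / 0.84900419 = 0.9845

Final posterior: 0.9845


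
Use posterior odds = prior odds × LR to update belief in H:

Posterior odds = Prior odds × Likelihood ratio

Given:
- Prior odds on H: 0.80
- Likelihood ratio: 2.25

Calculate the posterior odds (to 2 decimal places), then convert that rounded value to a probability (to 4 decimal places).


Step 1: Calculate posterior odds
Posterior odds = Prior odds × LR
               = 0.80 × 2.25
               = 1.80

Step 2: Convert to probability
P(H|E) = Posterior odds / (1 + Posterior odds)
       = 1.80 / (1 + 1.80)
       = 1.80 / 2.80
       = 0.6429

The evidence increased P(H) from 0.4444 to 0.6429.


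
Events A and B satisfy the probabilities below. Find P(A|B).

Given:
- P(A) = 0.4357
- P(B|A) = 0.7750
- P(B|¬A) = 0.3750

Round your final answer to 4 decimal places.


Bayes' theorem: P(A|B) = P(B|A) × P(A) / P(B)

Step 1: Calculate P(B) using law of total probability
P(B) = P(B|A)P(A) + P(B|¬A)P(¬A)
     = 0.7750 × 0.4357 + 0.3750 × 0.5643
     = 0.33766750 + 0.21161250
     = 0.54928000

Step 2: Apply Bayes' theorem
P(A|B) = P(B|A) × P(A) / P(B)
       = 0.33766750 / 0.54928000
       = 0.6147


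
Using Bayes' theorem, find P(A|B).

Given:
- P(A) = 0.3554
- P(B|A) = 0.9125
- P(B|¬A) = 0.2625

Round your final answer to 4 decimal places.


Bayes' theorem: P(A|B) = P(B|A) × P(A) / P(B)

Step 1: Calculate P(B) using law of total probability
P(B) = P(B|A)P(A) + P(B|¬A)P(¬A)
     = 0.9125 × 0.3554 + 0.2625 × 0.6446
     = 0.32430250 + 0.16920750
     = 0.49351000

Step 2: Apply Bayes' theorem
P(A|B) = P(B|A) × P(A) / P(B)
       = 0.32430250 / 0.49351000
       = 0.6571


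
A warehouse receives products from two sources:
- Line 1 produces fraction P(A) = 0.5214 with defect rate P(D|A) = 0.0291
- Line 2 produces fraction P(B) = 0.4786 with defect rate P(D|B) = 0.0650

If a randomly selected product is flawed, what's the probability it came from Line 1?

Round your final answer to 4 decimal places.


Let A = from Line 1, D = flawed

Given:
- P(A) = 0.5214, P(B) = 0.4786
- P(D|A) = 0.0291, P(D|B) = 0.0650

Step 1: Find P(D)
P(D) = P(D|A)P(A) + P(D|B)P(B)
     = 0.0291 × 0.5214 + 0.0650 × 0.4786
     = 0.01517274 + 0.03110900
     = 0.04628174

Step 2: Apply Bayes' theorem
P(A|D) = P(D|A)P(A) / P(D)
       = 0.01517274 / 0.04628174
       = 0.3278


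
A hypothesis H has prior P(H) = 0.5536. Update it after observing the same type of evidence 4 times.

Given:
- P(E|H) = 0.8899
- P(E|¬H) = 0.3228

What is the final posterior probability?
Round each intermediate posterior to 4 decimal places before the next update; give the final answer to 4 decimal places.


Sequential Bayesian updating:

Initial prior: P(H) = 0.5536

Update 1:
  P(E) = 0.8899 × 0.5536 + 0.3228 × 0.4464 = 0.49264864 + 0.14409792 = 0.63674656
  P(H|E) = 0.49264864 / 0.63674656 = 0.7737

Update 2:
  P(E) = 0.8899 × 0.7737 + 0.3228 × 0.2263 = 0.68851563 + 0.07304964 = 0.76156527
  P(H|E) = 0.68851563 / 0.76156527 = 0.9041

Update 3:
  P(E) = 0.8899 × 0.9041 + 0.3228 × 0.0959 = 0.80455859 + 0.03095652 = 0.83551511
  P(H|E) = 0.80455859 / 0.83551511 = 0.9629

Update 4:
  P(E) = 0.8899 × 0.9629 + 0.3228 × 0.0371 = 0.85688471 + 0.01197588 = 0.86886059
  P(H|E) = 0.85688471 / 0.86886059 = 0.9862

Final posterior: 0.9862


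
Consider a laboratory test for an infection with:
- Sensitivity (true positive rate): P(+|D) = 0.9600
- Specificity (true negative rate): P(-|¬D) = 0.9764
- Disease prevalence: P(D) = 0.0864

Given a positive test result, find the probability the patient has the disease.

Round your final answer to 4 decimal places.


Let D = has disease, + = positive test

Given:
- P(D) = 0.0864 (prevalence)
- P(+|D) = 0.9600 (sensitivity)
- P(-|¬D) = 0.9764 (specificity)
- P(+|¬D) = 0.0236 (false positive rate = 1 - specificity)

Step 1: Find P(+)
P(+) = P(+|D)P(D) + P(+|¬D)P(¬D)
     = 0.9600 × 0.0864 + 0.0236 × 0.9136
     = 0.08294400 + 0.02156096
     = 0.10450496

Step 2: Apply Bayes' theorem for P(D|+)
P(D|+) = P(+|D)P(D) / P(+)
       = 0.08294400 / 0.10450496
       = 0.7937


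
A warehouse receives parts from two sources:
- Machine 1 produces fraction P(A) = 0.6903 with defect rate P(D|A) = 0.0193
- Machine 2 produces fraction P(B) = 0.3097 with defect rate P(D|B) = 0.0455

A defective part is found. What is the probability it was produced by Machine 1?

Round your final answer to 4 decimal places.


Let A = from Machine 1, D = defective

Given:
- P(A) = 0.6903, P(B) = 0.3097
- P(D|A) = 0.0193, P(D|B) = 0.0455

Step 1: Find P(D)
P(D) = P(D|A)P(A) + P(D|B)P(B)
     = 0.0193 × 0.6903 + 0.0455 × 0.3097
     = 0.01332279 + 0.01409135
     = 0.02741414

Step 2: Apply Bayes' theorem
P(A|D) = P(D|A)P(A) / P(D)
       = 0.01332279 / 0.02741414
       = 0.4860


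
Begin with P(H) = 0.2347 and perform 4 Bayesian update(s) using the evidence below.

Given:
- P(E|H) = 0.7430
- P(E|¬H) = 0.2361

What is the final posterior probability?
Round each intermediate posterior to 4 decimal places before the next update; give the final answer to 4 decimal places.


Sequential Bayesian updating:

Initial prior: P(H) = 0.2347

Update 1:
  P(E) = 0.7430 × 0.2347 + 0.2361 × 0.7653 = 0.17438210 + 0.18068733 = 0.35506943
  P(H|E) = 0.17438210 / 0.35506943 = 0.4911

Update 2:
  P(E) = 0.7430 × 0.4911 + 0.2361 × 0.5089 = 0.36488730 + 0.12015129 = 0.48503859
  P(H|E) = 0.36488730 / 0.48503859 = 0.7523

Update 3:
  P(E) = 0.7430 × 0.7523 + 0.2361 × 0.2477 = 0.55895890 + 0.05848197 = 0.61744087
  P(H|E) = 0.55895890 / 0.61744087 = 0.9053

Update 4:
  P(E) = 0.7430 × 0.9053 + 0.2361 × 0.0947 = 0.67263790 + 0.02235867 = 0.69499657
  P(H|E) = 0.67263790 / 0.69499657 = 0.9678

Final posterior: 0.9678


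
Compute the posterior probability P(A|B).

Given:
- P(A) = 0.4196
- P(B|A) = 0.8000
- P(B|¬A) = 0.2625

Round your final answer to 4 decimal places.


Bayes' theorem: P(A|B) = P(B|A) × P(A) / P(B)

Step 1: Calculate P(B) using law of total probability
P(B) = P(B|A)P(A) + P(B|¬A)P(¬A)
     = 0.8000 × 0.4196 + 0.2625 × 0.5804
     = 0.33568000 + 0.15235500
     = 0.48803500

Step 2: Apply Bayes' theorem
P(A|B) = P(B|A) × P(A) / P(B)
       = 0.33568000 / 0.48803500
       = 0.6878


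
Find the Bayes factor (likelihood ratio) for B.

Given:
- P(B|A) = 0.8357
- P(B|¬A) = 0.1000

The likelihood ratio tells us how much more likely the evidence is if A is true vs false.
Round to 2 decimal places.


Likelihood Ratio (LR) = P(B|A) / P(B|¬A)

LR = 0.8357 / 0.1000
   = 8.36

The evidence is 8.36 times more likely if A is true than if A is false.
Since LR > 1, the evidence supports A over ¬A.


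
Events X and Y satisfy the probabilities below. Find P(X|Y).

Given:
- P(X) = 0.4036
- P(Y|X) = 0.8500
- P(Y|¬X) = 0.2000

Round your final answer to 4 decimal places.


Bayes' theorem: P(X|Y) = P(Y|X) × P(X) / P(Y)

Step 1: Calculate P(Y) using law of total probability
P(Y) = P(Y|X)P(X) + P(Y|¬X)P(¬X)
     = 0.8500 × 0.4036 + 0.2000 × 0.5964
     = 0.34306000 + 0.11928000
     = 0.46234000

Step 2: Apply Bayes' theorem
P(X|Y) = P(Y|X) × P(X) / P(Y)
       = 0.34306000 / 0.46234000
       = 0.7420


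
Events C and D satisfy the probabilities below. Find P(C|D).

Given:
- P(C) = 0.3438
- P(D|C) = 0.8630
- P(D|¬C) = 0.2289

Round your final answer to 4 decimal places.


Bayes' theorem: P(C|D) = P(D|C) × P(C) / P(D)

Step 1: Calculate P(D) using law of total probability
P(D) = P(D|C)P(C) + P(D|¬C)P(¬C)
     = 0.8630 × 0.3438 + 0.2289 × 0.6562
     = 0.29669940 + 0.15020418
     = 0.44690358

Step 2: Apply Bayes' theorem
P(C|D) = P(D|C) × P(C) / P(D)
       = 0.29669940 / 0.44690358
       = 0.6639


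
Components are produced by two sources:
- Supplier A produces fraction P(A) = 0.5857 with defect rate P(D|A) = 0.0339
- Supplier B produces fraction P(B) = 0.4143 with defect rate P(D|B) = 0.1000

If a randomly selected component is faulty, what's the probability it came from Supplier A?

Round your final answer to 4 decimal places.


Let A = from Supplier A, D = faulty

Given:
- P(A) = 0.5857, P(B) = 0.4143
- P(D|A) = 0.0339, P(D|B) = 0.1000

Step 1: Find P(D)
P(D) = P(D|A)P(A) + P(D|B)P(B)
     = 0.0339 × 0.5857 + 0.1000 × 0.4143
     = 0.01985523 + 0.04143000
     = 0.06128523

Step 2: Apply Bayes' theorem
P(A|D) = P(D|A)P(A) / P(D)
       = 0.01985523 / 0.06128523
       = 0.3240


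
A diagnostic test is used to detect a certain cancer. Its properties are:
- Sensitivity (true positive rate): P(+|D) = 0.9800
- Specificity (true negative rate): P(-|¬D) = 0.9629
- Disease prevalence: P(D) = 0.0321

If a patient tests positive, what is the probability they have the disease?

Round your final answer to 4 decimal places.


Let D = has disease, + = positive test

Given:
- P(D) = 0.0321 (prevalence)
- P(+|D) = 0.9800 (sensitivity)
- P(-|¬D) = 0.9629 (specificity)
- P(+|¬D) = 0.0371 (false positive rate = 1 - specificity)

Step 1: Find P(+)
P(+) = P(+|D)P(D) + P(+|¬D)P(¬D)
     = 0.9800 × 0.0321 + 0.0371 × 0.9679
     = 0.03145800 + 0.03590909
     = 0.06736709

Step 2: Apply Bayes' theorem for P(D|+)
P(D|+) = P(+|D)P(D) / P(+)
       = 0.03145800 / 0.06736709
       = 0.4670


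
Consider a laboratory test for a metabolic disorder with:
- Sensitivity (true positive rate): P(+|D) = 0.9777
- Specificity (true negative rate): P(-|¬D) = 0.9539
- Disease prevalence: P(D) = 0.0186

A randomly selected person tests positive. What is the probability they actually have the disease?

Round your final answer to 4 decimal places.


Let D = has disease, + = positive test

Given:
- P(D) = 0.0186 (prevalence)
- P(+|D) = 0.9777 (sensitivity)
- P(-|¬D) = 0.9539 (specificity)
- P(+|¬D) = 0.0461 (false positive rate = 1 - specificity)

Step 1: Find P(+)
P(+) = P(+|D)P(D) + P(+|¬D)P(¬D)
     = 0.9777 × 0.0186 + 0.0461 × 0.9814
     = 0.01818522 + 0.04524254
     = 0.06342776

Step 2: Apply Bayes' theorem for P(D|+)
P(D|+) = P(+|D)P(D) / P(+)
       = 0.01818522 / 0.06342776
       = 0.2867


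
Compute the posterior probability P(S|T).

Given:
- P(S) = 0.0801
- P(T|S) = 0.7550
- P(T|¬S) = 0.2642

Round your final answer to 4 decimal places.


Bayes' theorem: P(S|T) = P(T|S) × P(S) / P(T)

Step 1: Calculate P(T) using law of total probability
P(T) = P(T|S)P(S) + P(T|¬S)P(¬S)
     = 0.7550 × 0.0801 + 0.2642 × 0.9199
     = 0.06047550 + 0.24303758
     = 0.30351308

Step 2: Apply Bayes' theorem
P(S|T) = P(T|S) × P(S) / P(T)
       = 0.06047550 / 0.30351308
       = 0.1993


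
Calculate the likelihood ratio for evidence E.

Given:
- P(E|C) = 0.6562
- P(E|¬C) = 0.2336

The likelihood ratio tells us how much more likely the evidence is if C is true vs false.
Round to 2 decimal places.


Likelihood Ratio (LR) = P(E|C) / P(E|¬C)

LR = 0.6562 / 0.2336
   = 2.81

The evidence is 2.81 times more likely if C is true than if C is false.
LR > 1, so observing E raises the odds in favor of C.


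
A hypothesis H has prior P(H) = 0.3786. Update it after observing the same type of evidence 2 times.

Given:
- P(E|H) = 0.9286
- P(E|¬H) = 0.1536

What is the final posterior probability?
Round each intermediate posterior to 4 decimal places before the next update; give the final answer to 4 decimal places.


Sequential Bayesian updating:

Initial prior: P(H) = 0.3786

Update 1:
  P(E) = 0.9286 × 0.3786 + 0.1536 × 0.6214 = 0.35156796 + 0.09544704 = 0.44701500
  P(H|E) = 0.35156796 / 0.44701500 = 0.7865

Update 2:
  P(E) = 0.9286 × 0.7865 + 0.1536 × 0.2135 = 0.73034390 + 0.03279360 = 0.76313750
  P(H|E) = 0.73034390 / 0.76313750 = 0.9570

Final posterior: 0.9570


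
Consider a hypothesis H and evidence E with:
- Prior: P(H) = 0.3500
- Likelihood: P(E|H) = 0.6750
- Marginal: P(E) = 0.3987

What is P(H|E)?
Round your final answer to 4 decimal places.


Using Bayes' theorem:

P(H|E) = P(E|H) × P(H) / P(E)
       = 0.6750 × 0.3500 / 0.3987
       = 0.23625000 / 0.3987
       = 0.5926

The evidence strengthens our belief in H.
Prior: 0.3500 → Posterior: 0.5926


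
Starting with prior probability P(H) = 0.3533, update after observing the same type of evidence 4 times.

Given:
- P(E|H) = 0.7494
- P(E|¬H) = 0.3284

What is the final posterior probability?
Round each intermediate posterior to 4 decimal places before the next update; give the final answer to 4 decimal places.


Sequential Bayesian updating:

Initial prior: P(H) = 0.3533

Update 1:
  P(E) = 0.7494 × 0.3533 + 0.3284 × 0.6467 = 0.26476302 + 0.21237628 = 0.47713930
  P(H|E) = 0.26476302 / 0.47713930 = 0.5549

Update 2:
  P(E) = 0.7494 × 0.5549 + 0.3284 × 0.4451 = 0.41584206 + 0.14617084 = 0.56201290
  P(H|E) = 0.41584206 / 0.56201290 = 0.7399

Update 3:
  P(E) = 0.7494 × 0.7399 + 0.3284 × 0.2601 = 0.55448106 + 0.08541684 = 0.63989790
  P(H|E) = 0.55448106 / 0.63989790 = 0.8665

Update 4:
  P(E) = 0.7494 × 0.8665 + 0.3284 × 0.1335 = 0.64935510 + 0.04384140 = 0.69319650
  P(H|E) = 0.64935510 / 0.69319650 = 0.9368

Final posterior: 0.9368


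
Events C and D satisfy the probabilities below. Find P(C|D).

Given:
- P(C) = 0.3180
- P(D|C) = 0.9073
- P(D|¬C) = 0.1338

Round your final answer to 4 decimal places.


Bayes' theorem: P(C|D) = P(D|C) × P(C) / P(D)

Step 1: Calculate P(D) using law of total probability
P(D) = P(D|C)P(C) + P(D|¬C)P(¬C)
     = 0.9073 × 0.3180 + 0.1338 × 0.6820
     = 0.28852140 + 0.09125160
     = 0.37977300

Step 2: Apply Bayes' theorem
P(C|D) = P(D|C) × P(C) / P(D)
       = 0.28852140 / 0.37977300
       = 0.7597


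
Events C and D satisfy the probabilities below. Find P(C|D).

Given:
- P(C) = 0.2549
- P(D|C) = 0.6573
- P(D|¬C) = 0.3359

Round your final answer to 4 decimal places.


Bayes' theorem: P(C|D) = P(D|C) × P(C) / P(D)

Step 1: Calculate P(D) using law of total probability
P(D) = P(D|C)P(C) + P(D|¬C)P(¬C)
     = 0.6573 × 0.2549 + 0.3359 × 0.7451
     = 0.16754577 + 0.25027909
     = 0.41782486

Step 2: Apply Bayes' theorem
P(C|D) = P(D|C) × P(C) / P(D)
       = 0.16754577 / 0.41782486
       = 0.4010


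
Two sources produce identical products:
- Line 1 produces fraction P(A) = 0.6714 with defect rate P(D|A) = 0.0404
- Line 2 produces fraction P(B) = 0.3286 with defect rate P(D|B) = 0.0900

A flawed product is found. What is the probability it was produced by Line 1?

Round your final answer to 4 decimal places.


Let A = from Line 1, D = flawed

Given:
- P(A) = 0.6714, P(B) = 0.3286
- P(D|A) = 0.0404, P(D|B) = 0.0900

Step 1: Find P(D)
P(D) = P(D|A)P(A) + P(D|B)P(B)
     = 0.0404 × 0.6714 + 0.0900 × 0.3286
     = 0.02712456 + 0.02957400
     = 0.05669856

Step 2: Apply Bayes' theorem
P(A|D) = P(D|A)P(A) / P(D)
       = 0.02712456 / 0.05669856
       = 0.4784


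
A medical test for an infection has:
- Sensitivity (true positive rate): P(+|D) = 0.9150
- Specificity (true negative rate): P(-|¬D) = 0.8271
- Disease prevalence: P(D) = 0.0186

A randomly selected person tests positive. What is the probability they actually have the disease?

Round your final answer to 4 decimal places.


Let D = has disease, + = positive test

Given:
- P(D) = 0.0186 (prevalence)
- P(+|D) = 0.9150 (sensitivity)
- P(-|¬D) = 0.8271 (specificity)
- P(+|¬D) = 0.1729 (false positive rate = 1 - specificity)

Step 1: Find P(+)
P(+) = P(+|D)P(D) + P(+|¬D)P(¬D)
     = 0.9150 × 0.0186 + 0.1729 × 0.9814
     = 0.01701900 + 0.16968406
     = 0.18670306

Step 2: Apply Bayes' theorem for P(D|+)
P(D|+) = P(+|D)P(D) / P(+)
       = 0.01701900 / 0.18670306
       = 0.0912
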